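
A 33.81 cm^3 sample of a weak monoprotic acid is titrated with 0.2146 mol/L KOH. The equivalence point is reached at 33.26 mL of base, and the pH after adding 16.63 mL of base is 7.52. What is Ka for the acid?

3.0 x 10^-8

16.63 mL is half of the equivalence volume, so this is the half-equivalence point where [HA] = [A^-].
At half-equivalence pH = pKa, so pKa = 7.52.
Ka = 10^(-7.52) = 3.0 x 10^-8.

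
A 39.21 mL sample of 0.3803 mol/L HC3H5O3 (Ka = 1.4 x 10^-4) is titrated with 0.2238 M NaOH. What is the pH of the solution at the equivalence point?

n(HC3H5O3) = 0.3803 x 0.03921 = 0.01491 mol; V(NaOH) at equivalence = 0.01491/0.2238 = 0.06663 L.
At equivalence all the acid is converted to C3H5O3-; total volume = 0.03921 + 0.06663 = 0.1058 L, so [C3H5O3-] = 0.01491/0.1058 = 0.1409 M.
Kb = Kw/Ka = 1.0e-14 / 1.4 x 10^-4 = 7.14e-11.
[OH^-] = sqrt(Kb x [C3H5O3-]) = sqrt(7.14e-11 x 0.1409) = 3.17e-6 M.
pOH = 5.50, so pH = 14.00 - 5.50 = 8.50.

8.50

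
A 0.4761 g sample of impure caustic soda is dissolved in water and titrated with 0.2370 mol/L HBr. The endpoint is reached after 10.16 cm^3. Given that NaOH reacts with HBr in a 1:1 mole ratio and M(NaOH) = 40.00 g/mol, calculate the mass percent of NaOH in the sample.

n(HBr) = 0.2370 x 0.01016 = 0.002408 mol.
n(NaOH) = 0.002408 / 1 = 0.002408 mol.
mass of NaOH = 0.002408 x 40.00 = 0.09632 g.
% purity = 0.09632 / 0.4761 x 100 = 20.2%.

20.2%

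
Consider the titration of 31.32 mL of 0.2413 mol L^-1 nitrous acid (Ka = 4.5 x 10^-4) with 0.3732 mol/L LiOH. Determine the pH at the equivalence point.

n(HNO2) = 0.2413 x 0.03132 = 0.007558 mol; V(LiOH) at equivalence = 0.007558/0.3732 = 0.02025 L.
At equivalence all the acid is converted to NO2-; total volume = 0.03132 + 0.02025 = 0.05157 L, so [NO2-] = 0.007558/0.05157 = 0.1465 M.
Kb = Kw/Ka = 1.0e-14 / 4.5 x 10^-4 = 2.22e-11.
[OH^-] = sqrt(Kb x [NO2-]) = sqrt(2.22e-11 x 0.1465) = 1.80e-6 M.
pOH = 5.74, so pH = 14.00 - 5.74 = 8.26.

8.26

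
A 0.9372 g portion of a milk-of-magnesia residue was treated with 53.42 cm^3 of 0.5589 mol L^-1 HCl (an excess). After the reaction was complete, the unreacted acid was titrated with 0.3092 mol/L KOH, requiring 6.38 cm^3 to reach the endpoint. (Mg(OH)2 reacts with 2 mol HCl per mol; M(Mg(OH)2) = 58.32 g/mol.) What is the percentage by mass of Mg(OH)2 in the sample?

Total n(HCl) added = 0.5589 x 0.05342 = 0.02986 mol.
n(KOH) used = 0.3092 x 0.006380 = 0.001973 mol, which equals the excess n(HCl).
So n(HCl) consumed by the sample = 0.02986 - 0.001973 = 0.02788 mol.
n(Mg(OH)2) = 0.02788 / 2 = 0.01394 mol.
mass Mg(OH)2 = 0.01394 x 58.32 = 0.8131 g, so %Mg(OH)2 = 0.8131/0.9372 x 100 = 86.8%.

86.8%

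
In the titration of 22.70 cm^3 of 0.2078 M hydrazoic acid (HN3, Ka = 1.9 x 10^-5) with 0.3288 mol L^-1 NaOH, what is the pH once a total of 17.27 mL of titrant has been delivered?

n(acid) = 0.2078 x 0.02270 = 0.004717 mol; n(NaOH) added = 0.3288 x 0.01727 = 0.005678 mol.
Base is in excess by 0.005678 - 0.004717 = 0.0009613 mol in a total volume of 0.03997 L.
[OH^-] = 0.0009613/0.03997 = 0.02405 M, so pOH = 1.62 and pH = 14.00 - 1.62 = 12.38.

12.38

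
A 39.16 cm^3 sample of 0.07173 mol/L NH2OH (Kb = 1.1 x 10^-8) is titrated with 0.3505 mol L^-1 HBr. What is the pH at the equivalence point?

3.63

n(NH2OH) = 0.07173 x 0.03916 = 0.002809 mol; V(HBr) at equivalence = 0.002809/0.3505 = 0.008014 L.
At equivalence the base is fully converted to NH3OH+; total volume = 0.04717 L, so [NH3OH+] = 0.002809/0.04717 = 0.05954 M.
Ka(NH3OH+) = Kw/Kb = 1.0e-14 / 1.1 x 10^-8 = 9.09e-7.
[H^+] = sqrt(Ka x [NH3OH+]) = sqrt(9.09e-7 x 0.05954) = 0.000233 M.
pH = -log(0.000233) = 3.63.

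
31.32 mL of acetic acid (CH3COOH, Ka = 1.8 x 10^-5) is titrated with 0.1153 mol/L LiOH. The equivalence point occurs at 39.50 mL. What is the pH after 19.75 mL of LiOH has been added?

4.74

19.75 mL is exactly half the equivalence volume (39.50/2), i.e. the half-equivalence point.
There, n(HA) = n(A^-), so pH = pKa = -log(1.8 x 10^-5) = 4.74.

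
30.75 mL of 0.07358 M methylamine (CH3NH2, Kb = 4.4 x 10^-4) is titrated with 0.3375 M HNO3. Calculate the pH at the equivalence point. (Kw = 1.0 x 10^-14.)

5.93

n(CH3NH2) = 0.07358 x 0.03075 = 0.002263 mol; V(HNO3) at equivalence = 0.002263/0.3375 = 0.006704 L.
At equivalence the base is fully converted to CH3NH3+; total volume = 0.03745 L, so [CH3NH3+] = 0.002263/0.03745 = 0.06041 M.
Ka(CH3NH3+) = Kw/Kb = 1.0e-14 / 4.4 x 10^-4 = 2.27e-11.
[H^+] = sqrt(Ka x [CH3NH3+]) = sqrt(2.27e-11 x 0.06041) = 1.17e-6 M.
pH = -log(1.17e-6) = 5.93.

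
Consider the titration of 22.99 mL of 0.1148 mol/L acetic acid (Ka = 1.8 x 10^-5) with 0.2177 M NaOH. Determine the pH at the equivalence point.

8.81

n(CH3COOH) = 0.1148 x 0.02299 = 0.002639 mol; V(NaOH) at equivalence = 0.002639/0.2177 = 0.01212 L.
At equivalence all the acid is converted to CH3COO-; total volume = 0.02299 + 0.01212 = 0.03511 L, so [CH3COO-] = 0.002639/0.03511 = 0.07516 M.
Kb = Kw/Ka = 1.0e-14 / 1.8 x 10^-5 = 5.56e-10.
[OH^-] = sqrt(Kb x [CH3COO-]) = sqrt(5.56e-10 x 0.07516) = 6.46e-6 M.
pOH = 5.19, so pH = 14.00 - 5.19 = 8.81.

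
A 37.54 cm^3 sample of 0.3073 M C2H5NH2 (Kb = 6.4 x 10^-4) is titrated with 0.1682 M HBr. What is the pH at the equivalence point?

n(C2H5NH2) = 0.3073 x 0.03754 = 0.01154 mol; V(HBr) at equivalence = 0.01154/0.1682 = 0.06859 L.
At equivalence the base is fully converted to C2H5NH3+; total volume = 0.1061 L, so [C2H5NH3+] = 0.01154/0.1061 = 0.1087 M.
Ka(C2H5NH3+) = Kw/Kb = 1.0e-14 / 6.4 x 10^-4 = 1.56e-11.
[H^+] = sqrt(Ka x [C2H5NH3+]) = sqrt(1.56e-11 x 0.1087) = 1.30e-6 M.
pH = -log(1.30e-6) = 5.88.

5.88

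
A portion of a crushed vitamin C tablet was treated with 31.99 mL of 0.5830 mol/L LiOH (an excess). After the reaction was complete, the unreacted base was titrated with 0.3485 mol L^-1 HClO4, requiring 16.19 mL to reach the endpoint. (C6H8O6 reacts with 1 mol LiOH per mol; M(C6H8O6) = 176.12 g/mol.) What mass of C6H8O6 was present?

Total n(LiOH) added = 0.5830 x 0.03199 = 0.01865 mol.
n(HClO4) used = 0.3485 x 0.01619 = 0.005642 mol, which equals the excess n(LiOH).
So n(LiOH) consumed by the sample = 0.01865 - 0.005642 = 0.01301 mol.
n(C6H8O6) = 0.01301 / 1 = 0.01301 mol.
mass = 0.01301 mol x 176.12 g/mol = 2.29 g.

2.29 g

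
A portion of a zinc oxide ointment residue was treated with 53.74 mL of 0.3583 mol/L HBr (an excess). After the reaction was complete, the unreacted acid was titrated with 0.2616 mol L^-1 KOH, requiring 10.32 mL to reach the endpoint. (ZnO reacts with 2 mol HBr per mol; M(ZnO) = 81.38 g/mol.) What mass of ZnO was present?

Total n(HBr) added = 0.3583 x 0.05374 = 0.01926 mol.
n(KOH) used = 0.2616 x 0.01032 = 0.002700 mol, which equals the excess n(HBr).
So n(HBr) consumed by the sample = 0.01926 - 0.002700 = 0.01656 mol.
n(ZnO) = 0.01656 / 2 = 0.008278 mol.
mass = 0.008278 mol x 81.38 g/mol = 0.674 g.

0.674 g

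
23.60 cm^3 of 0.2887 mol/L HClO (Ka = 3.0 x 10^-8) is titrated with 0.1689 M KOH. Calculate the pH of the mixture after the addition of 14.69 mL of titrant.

Initial n(HClO) = 0.2887 x 0.02360 = 0.006813 mol.
n(KOH) added = 0.1689 x 0.01469 = 0.002481 mol, converting that many moles of HClO to ClO-.
Remaining n(HClO) = 0.004332 mol; n(ClO-) = 0.002481 mol.
By Henderson-Hasselbalch, pH = pKa + log([A^-]/[HA]) = 7.52 + log(0.002481/0.004332) = 7.52 + (-0.24) = 7.28.

7.28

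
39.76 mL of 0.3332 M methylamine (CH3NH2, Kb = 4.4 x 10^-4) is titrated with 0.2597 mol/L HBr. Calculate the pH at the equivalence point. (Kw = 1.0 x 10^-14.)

5.74

n(CH3NH2) = 0.3332 x 0.03976 = 0.01325 mol; V(HBr) at equivalence = 0.01325/0.2597 = 0.05101 L.
At equivalence the base is fully converted to CH3NH3+; total volume = 0.09077 L, so [CH3NH3+] = 0.01325/0.09077 = 0.1459 M.
Ka(CH3NH3+) = Kw/Kb = 1.0e-14 / 4.4 x 10^-4 = 2.27e-11.
[H^+] = sqrt(Ka x [CH3NH3+]) = sqrt(2.27e-11 x 0.1459) = 1.82e-6 M.
pH = -log(1.82e-6) = 5.74.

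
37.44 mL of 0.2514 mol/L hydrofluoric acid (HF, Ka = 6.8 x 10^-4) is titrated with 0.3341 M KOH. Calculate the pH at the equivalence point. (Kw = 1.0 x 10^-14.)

8.16

n(HF) = 0.2514 x 0.03744 = 0.009412 mol; V(KOH) at equivalence = 0.009412/0.3341 = 0.02817 L.
At equivalence all the acid is converted to F-; total volume = 0.03744 + 0.02817 = 0.06561 L, so [F-] = 0.009412/0.06561 = 0.1435 M.
Kb = Kw/Ka = 1.0e-14 / 6.8 x 10^-4 = 1.47e-11.
[OH^-] = sqrt(Kb x [F-]) = sqrt(1.47e-11 x 0.1435) = 1.45e-6 M.
pOH = 5.84, so pH = 14.00 - 5.84 = 8.16.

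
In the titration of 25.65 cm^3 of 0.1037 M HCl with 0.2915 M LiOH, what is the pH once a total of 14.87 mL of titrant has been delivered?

12.62

n(acid) = 0.1037 x 0.02565 = 0.002660 mol; n(LiOH) added = 0.2915 x 0.01487 = 0.004335 mol.
Base is in excess by 0.004335 - 0.002660 = 0.001675 mol in a total volume of 0.04052 L.
[OH^-] = 0.001675/0.04052 = 0.04133 M, so pOH = 1.38 and pH = 14.00 - 1.38 = 12.62.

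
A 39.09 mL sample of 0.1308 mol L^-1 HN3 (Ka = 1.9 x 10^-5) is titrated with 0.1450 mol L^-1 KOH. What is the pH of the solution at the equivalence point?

n(HN3) = 0.1308 x 0.03909 = 0.005113 mol; V(KOH) at equivalence = 0.005113/0.1450 = 0.03526 L.
At equivalence all the acid is converted to N3-; total volume = 0.03909 + 0.03526 = 0.07435 L, so [N3-] = 0.005113/0.07435 = 0.06877 M.
Kb = Kw/Ka = 1.0e-14 / 1.9 x 10^-5 = 5.26e-10.
[OH^-] = sqrt(Kb x [N3-]) = sqrt(5.26e-10 x 0.06877) = 6.02e-6 M.
pOH = 5.22, so pH = 14.00 - 5.22 = 8.78.

8.78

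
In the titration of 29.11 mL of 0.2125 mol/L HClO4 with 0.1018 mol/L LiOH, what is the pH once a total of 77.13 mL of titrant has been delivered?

n(acid) = 0.2125 x 0.02911 = 0.006186 mol; n(LiOH) added = 0.1018 x 0.07713 = 0.007852 mol.
Base is in excess by 0.007852 - 0.006186 = 0.001666 mol in a total volume of 0.1062 L.
[OH^-] = 0.001666/0.1062 = 0.01568 M, so pOH = 1.80 and pH = 14.00 - 1.80 = 12.20.

12.20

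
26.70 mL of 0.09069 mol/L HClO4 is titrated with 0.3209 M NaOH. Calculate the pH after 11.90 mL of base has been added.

12.56

n(acid) = 0.09069 x 0.02670 = 0.002421 mol; n(NaOH) added = 0.3209 x 0.01190 = 0.003819 mol.
Base is in excess by 0.003819 - 0.002421 = 0.001397 mol in a total volume of 0.03860 L.
[OH^-] = 0.001397/0.03860 = 0.03620 M, so pOH = 1.44 and pH = 14.00 - 1.44 = 12.56.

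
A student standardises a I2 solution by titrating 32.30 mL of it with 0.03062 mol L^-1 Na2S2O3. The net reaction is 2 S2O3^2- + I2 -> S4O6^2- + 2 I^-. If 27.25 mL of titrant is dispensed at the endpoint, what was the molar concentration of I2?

n(Na2S2O3) = 0.03062 x 0.02725 = 0.0008344 mol.
From the balanced equation, 2 mol Na2S2O3 reacts with 1 mol I2, so n(I2) = 0.0008344 x 1/2 = 0.0004172 mol.
[I2] = 0.0004172 / 0.03230 L = 0.0129 M.

0.0129 M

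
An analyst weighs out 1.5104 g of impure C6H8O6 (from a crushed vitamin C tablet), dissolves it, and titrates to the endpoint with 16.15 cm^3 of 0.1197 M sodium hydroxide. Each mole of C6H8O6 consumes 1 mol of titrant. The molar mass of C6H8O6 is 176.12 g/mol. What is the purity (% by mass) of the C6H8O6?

22.5%

n(NaOH) = 0.1197 x 0.01615 = 0.001933 mol.
n(C6H8O6) = 0.001933 / 1 = 0.001933 mol.
mass of C6H8O6 = 0.001933 x 176.12 = 0.3405 g.
% purity = 0.3405 / 1.5104 x 100 = 22.5%.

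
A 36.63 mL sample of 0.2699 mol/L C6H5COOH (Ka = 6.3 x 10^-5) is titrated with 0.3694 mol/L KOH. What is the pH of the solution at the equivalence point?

n(C6H5COOH) = 0.2699 x 0.03663 = 0.009886 mol; V(KOH) at equivalence = 0.009886/0.3694 = 0.02676 L.
At equivalence all the acid is converted to C6H5COO-; total volume = 0.03663 + 0.02676 = 0.06339 L, so [C6H5COO-] = 0.009886/0.06339 = 0.1560 M.
Kb = Kw/Ka = 1.0e-14 / 6.3 x 10^-5 = 1.59e-10.
[OH^-] = sqrt(Kb x [C6H5COO-]) = sqrt(1.59e-10 x 0.1560) = 4.98e-6 M.
pOH = 5.30, so pH = 14.00 - 5.30 = 8.70.

8.70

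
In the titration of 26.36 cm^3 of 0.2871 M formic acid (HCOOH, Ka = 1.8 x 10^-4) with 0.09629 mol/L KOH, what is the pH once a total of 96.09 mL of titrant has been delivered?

12.14

n(acid) = 0.2871 x 0.02636 = 0.007568 mol; n(KOH) added = 0.09629 x 0.09609 = 0.009253 mol.
Base is in excess by 0.009253 - 0.007568 = 0.001685 mol in a total volume of 0.1225 L.
[OH^-] = 0.001685/0.1225 = 0.01376 M, so pOH = 1.86 and pH = 14.00 - 1.86 = 12.14.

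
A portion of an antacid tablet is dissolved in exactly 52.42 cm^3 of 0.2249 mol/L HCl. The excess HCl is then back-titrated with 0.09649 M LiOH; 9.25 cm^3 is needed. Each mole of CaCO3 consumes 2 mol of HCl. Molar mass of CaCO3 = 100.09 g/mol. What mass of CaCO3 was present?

Total n(HCl) added = 0.2249 x 0.05242 = 0.01179 mol.
n(LiOH) used = 0.09649 x 0.009250 = 0.0008925 mol, which equals the excess n(HCl).
So n(HCl) consumed by the sample = 0.01179 - 0.0008925 = 0.01090 mol.
n(CaCO3) = 0.01090 / 2 = 0.005448 mol.
mass = 0.005448 mol x 100.09 g/mol = 0.545 g.

0.545 g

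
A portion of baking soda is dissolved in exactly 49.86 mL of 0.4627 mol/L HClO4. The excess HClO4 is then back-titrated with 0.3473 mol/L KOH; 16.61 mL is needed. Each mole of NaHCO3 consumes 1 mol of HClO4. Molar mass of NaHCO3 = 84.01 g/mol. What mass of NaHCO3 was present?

Total n(HClO4) added = 0.4627 x 0.04986 = 0.02307 mol.
n(KOH) used = 0.3473 x 0.01661 = 0.005769 mol, which equals the excess n(HClO4).
So n(HClO4) consumed by the sample = 0.02307 - 0.005769 = 0.01730 mol.
n(NaHCO3) = 0.01730 / 1 = 0.01730 mol.
mass = 0.01730 mol x 84.01 g/mol = 1.45 g.

1.45 g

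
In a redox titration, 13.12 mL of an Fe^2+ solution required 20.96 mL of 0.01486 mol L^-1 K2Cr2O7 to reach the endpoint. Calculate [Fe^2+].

n(K2Cr2O7) = 0.01486 x 0.02096 = 0.0003115 mol.
From the balanced equation, 1 mol K2Cr2O7 reacts with 6 mol Fe^2+, so n(Fe^2+) = 0.0003115 x 6/1 = 0.001869 mol.
[Fe^2+] = 0.001869 / 0.01312 L = 0.142 M.

0.142 M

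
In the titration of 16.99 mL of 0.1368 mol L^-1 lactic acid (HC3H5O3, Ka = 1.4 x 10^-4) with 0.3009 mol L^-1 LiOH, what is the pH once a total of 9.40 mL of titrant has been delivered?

n(acid) = 0.1368 x 0.01699 = 0.002324 mol; n(LiOH) added = 0.3009 x 0.009400 = 0.002828 mol.
Base is in excess by 0.002828 - 0.002324 = 0.0005042 mol in a total volume of 0.02639 L.
[OH^-] = 0.0005042/0.02639 = 0.01911 M, so pOH = 1.72 and pH = 14.00 - 1.72 = 12.28.

12.28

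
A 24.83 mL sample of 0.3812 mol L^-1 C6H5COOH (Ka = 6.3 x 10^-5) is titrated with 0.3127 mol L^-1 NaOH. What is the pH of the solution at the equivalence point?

8.72

n(C6H5COOH) = 0.3812 x 0.02483 = 0.009465 mol; V(NaOH) at equivalence = 0.009465/0.3127 = 0.03027 L.
At equivalence all the acid is converted to C6H5COO-; total volume = 0.02483 + 0.03027 = 0.05510 L, so [C6H5COO-] = 0.009465/0.05510 = 0.1718 M.
Kb = Kw/Ka = 1.0e-14 / 6.3 x 10^-5 = 1.59e-10.
[OH^-] = sqrt(Kb x [C6H5COO-]) = sqrt(1.59e-10 x 0.1718) = 5.22e-6 M.
pOH = 5.28, so pH = 14.00 - 5.28 = 8.72.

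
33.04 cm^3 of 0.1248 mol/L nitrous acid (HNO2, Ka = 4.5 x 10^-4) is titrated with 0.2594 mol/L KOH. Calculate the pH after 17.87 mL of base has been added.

12.00

n(acid) = 0.1248 x 0.03304 = 0.004123 mol; n(KOH) added = 0.2594 x 0.01787 = 0.004635 mol.
Base is in excess by 0.004635 - 0.004123 = 0.0005121 mol in a total volume of 0.05091 L.
[OH^-] = 0.0005121/0.05091 = 0.01006 M, so pOH = 2.00 and pH = 14.00 - 2.00 = 12.00.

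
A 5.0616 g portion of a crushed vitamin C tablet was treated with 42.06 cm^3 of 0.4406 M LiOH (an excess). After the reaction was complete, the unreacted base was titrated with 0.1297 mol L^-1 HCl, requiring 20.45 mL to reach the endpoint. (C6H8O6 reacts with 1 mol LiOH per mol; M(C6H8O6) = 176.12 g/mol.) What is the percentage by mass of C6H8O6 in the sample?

55.3%

Total n(LiOH) added = 0.4406 x 0.04206 = 0.01853 mol.
n(HCl) used = 0.1297 x 0.02045 = 0.002652 mol, which equals the excess n(LiOH).
So n(LiOH) consumed by the sample = 0.01853 - 0.002652 = 0.01588 mol.
n(C6H8O6) = 0.01588 / 1 = 0.01588 mol.
mass C6H8O6 = 0.01588 x 176.12 = 2.797 g, so %C6H8O6 = 2.797/5.0616 x 100 = 55.3%.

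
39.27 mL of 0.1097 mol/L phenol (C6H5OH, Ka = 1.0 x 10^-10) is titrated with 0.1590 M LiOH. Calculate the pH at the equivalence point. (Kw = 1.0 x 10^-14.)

n(C6H5OH) = 0.1097 x 0.03927 = 0.004308 mol; V(LiOH) at equivalence = 0.004308/0.1590 = 0.02709 L.
At equivalence all the acid is converted to C6H5O-; total volume = 0.03927 + 0.02709 = 0.06636 L, so [C6H5O-] = 0.004308/0.06636 = 0.06491 M.
Kb = Kw/Ka = 1.0e-14 / 1.0 x 10^-10 = 0.000100.
[OH^-] = sqrt(Kb x [C6H5O-]) = sqrt(0.000100 x 0.06491) = 0.00255 M.
pOH = 2.59, so pH = 14.00 - 2.59 = 11.41.

11.41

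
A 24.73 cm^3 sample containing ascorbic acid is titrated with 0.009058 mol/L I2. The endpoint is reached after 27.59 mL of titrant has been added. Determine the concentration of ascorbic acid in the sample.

n(I2) = 0.009058 x 0.02759 = 0.0002499 mol.
From the balanced equation, 1 mol I2 reacts with 1 mol ascorbic acid, so n(ascorbic acid) = 0.0002499 x 1/1 = 0.0002499 mol.
[ascorbic acid] = 0.0002499 / 0.02473 L = 0.0101 M.

0.0101 M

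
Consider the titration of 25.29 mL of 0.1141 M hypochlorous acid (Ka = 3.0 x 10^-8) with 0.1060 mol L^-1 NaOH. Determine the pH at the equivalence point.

n(HClO) = 0.1141 x 0.02529 = 0.002886 mol; V(NaOH) at equivalence = 0.002886/0.1060 = 0.02722 L.
At equivalence all the acid is converted to ClO-; total volume = 0.02529 + 0.02722 = 0.05251 L, so [ClO-] = 0.002886/0.05251 = 0.05495 M.
Kb = Kw/Ka = 1.0e-14 / 3.0 x 10^-8 = 3.33e-7.
[OH^-] = sqrt(Kb x [ClO-]) = sqrt(3.33e-7 x 0.05495) = 0.000135 M.
pOH = 3.87, so pH = 14.00 - 3.87 = 10.13.

10.13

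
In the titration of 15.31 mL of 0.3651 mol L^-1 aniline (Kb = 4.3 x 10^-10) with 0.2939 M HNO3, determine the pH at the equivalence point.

n(C6H5NH2) = 0.3651 x 0.01531 = 0.005590 mol; V(HNO3) at equivalence = 0.005590/0.2939 = 0.01902 L.
At equivalence the base is fully converted to C6H5NH3+; total volume = 0.03433 L, so [C6H5NH3+] = 0.005590/0.03433 = 0.1628 M.
Ka(C6H5NH3+) = Kw/Kb = 1.0e-14 / 4.3 x 10^-10 = 2.33e-5.
[H^+] = sqrt(Ka x [C6H5NH3+]) = sqrt(2.33e-5 x 0.1628) = 0.00195 M.
pH = -log(0.00195) = 2.71.

2.71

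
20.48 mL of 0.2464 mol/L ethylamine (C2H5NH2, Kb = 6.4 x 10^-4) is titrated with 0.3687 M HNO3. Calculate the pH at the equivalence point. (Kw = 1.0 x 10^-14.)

5.82

n(C2H5NH2) = 0.2464 x 0.02048 = 0.005046 mol; V(HNO3) at equivalence = 0.005046/0.3687 = 0.01369 L.
At equivalence the base is fully converted to C2H5NH3+; total volume = 0.03417 L, so [C2H5NH3+] = 0.005046/0.03417 = 0.1477 M.
Ka(C2H5NH3+) = Kw/Kb = 1.0e-14 / 6.4 x 10^-4 = 1.56e-11.
[H^+] = sqrt(Ka x [C2H5NH3+]) = sqrt(1.56e-11 x 0.1477) = 1.52e-6 M.
pH = -log(1.52e-6) = 5.82.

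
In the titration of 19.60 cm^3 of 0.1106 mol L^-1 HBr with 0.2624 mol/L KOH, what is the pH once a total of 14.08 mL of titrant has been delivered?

12.66

n(acid) = 0.1106 x 0.01960 = 0.002168 mol; n(KOH) added = 0.2624 x 0.01408 = 0.003695 mol.
Base is in excess by 0.003695 - 0.002168 = 0.001527 mol in a total volume of 0.03368 L.
[OH^-] = 0.001527/0.03368 = 0.04533 M, so pOH = 1.34 and pH = 14.00 - 1.34 = 12.66.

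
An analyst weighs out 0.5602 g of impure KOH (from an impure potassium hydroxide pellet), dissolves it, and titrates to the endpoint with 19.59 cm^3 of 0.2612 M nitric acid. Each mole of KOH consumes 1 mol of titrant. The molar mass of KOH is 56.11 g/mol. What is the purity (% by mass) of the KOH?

51.3%

n(HNO3) = 0.2612 x 0.01959 = 0.005117 mol.
n(KOH) = 0.005117 / 1 = 0.005117 mol.
mass of KOH = 0.005117 x 56.11 = 0.2871 g.
% purity = 0.2871 / 0.5602 x 100 = 51.3%.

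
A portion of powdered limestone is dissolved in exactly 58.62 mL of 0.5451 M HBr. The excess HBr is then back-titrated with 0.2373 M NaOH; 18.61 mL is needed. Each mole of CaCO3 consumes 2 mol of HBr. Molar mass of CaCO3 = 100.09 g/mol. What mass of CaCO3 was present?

1.38 g

Total n(HBr) added = 0.5451 x 0.05862 = 0.03195 mol.
n(NaOH) used = 0.2373 x 0.01861 = 0.004416 mol, which equals the excess n(HBr).
So n(HBr) consumed by the sample = 0.03195 - 0.004416 = 0.02754 mol.
n(CaCO3) = 0.02754 / 2 = 0.01377 mol.
mass = 0.01377 mol x 100.09 g/mol = 1.38 g.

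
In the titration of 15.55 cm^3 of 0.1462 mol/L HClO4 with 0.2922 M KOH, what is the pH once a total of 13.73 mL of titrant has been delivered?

n(acid) = 0.1462 x 0.01555 = 0.002273 mol; n(KOH) added = 0.2922 x 0.01373 = 0.004012 mol.
Base is in excess by 0.004012 - 0.002273 = 0.001738 mol in a total volume of 0.02928 L.
[OH^-] = 0.001738/0.02928 = 0.05937 M, so pOH = 1.23 and pH = 14.00 - 1.23 = 12.77.

12.77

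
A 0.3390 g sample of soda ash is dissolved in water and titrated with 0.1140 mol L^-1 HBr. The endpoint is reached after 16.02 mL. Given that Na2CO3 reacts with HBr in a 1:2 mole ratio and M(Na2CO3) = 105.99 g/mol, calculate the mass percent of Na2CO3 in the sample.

28.5%

n(HBr) = 0.1140 x 0.01602 = 0.001826 mol.
n(Na2CO3) = 0.001826 / 2 = 0.0009131 mol.
mass of Na2CO3 = 0.0009131 x 105.99 = 0.09678 g.
% purity = 0.09678 / 0.3390 x 100 = 28.5%.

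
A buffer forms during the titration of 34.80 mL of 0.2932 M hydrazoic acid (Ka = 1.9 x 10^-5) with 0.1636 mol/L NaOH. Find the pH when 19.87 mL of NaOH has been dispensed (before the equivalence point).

4.39

Initial n(HN3) = 0.2932 x 0.03480 = 0.01020 mol.
n(NaOH) added = 0.1636 x 0.01987 = 0.003251 mol, converting that many moles of HN3 to N3-.
Remaining n(HN3) = 0.006953 mol; n(N3-) = 0.003251 mol.
By Henderson-Hasselbalch, pH = pKa + log([A^-]/[HA]) = 4.72 + log(0.003251/0.006953) = 4.72 + (-0.33) = 4.39.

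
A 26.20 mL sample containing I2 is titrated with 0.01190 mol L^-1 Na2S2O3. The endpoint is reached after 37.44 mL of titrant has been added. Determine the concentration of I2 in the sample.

n(Na2S2O3) = 0.01190 x 0.03744 = 0.0004455 mol.
From the balanced equation, 2 mol Na2S2O3 reacts with 1 mol I2, so n(I2) = 0.0004455 x 1/2 = 0.0002228 mol.
[I2] = 0.0002228 / 0.02620 L = 0.00850 M.

0.00850 M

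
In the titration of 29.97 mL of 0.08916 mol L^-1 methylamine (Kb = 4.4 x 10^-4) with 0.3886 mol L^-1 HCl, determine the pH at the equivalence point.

n(CH3NH2) = 0.08916 x 0.02997 = 0.002672 mol; V(HCl) at equivalence = 0.002672/0.3886 = 0.006876 L.
At equivalence the base is fully converted to CH3NH3+; total volume = 0.03685 L, so [CH3NH3+] = 0.002672/0.03685 = 0.07252 M.
Ka(CH3NH3+) = Kw/Kb = 1.0e-14 / 4.4 x 10^-4 = 2.27e-11.
[H^+] = sqrt(Ka x [CH3NH3+]) = sqrt(2.27e-11 x 0.07252) = 1.28e-6 M.
pH = -log(1.28e-6) = 5.89.

5.89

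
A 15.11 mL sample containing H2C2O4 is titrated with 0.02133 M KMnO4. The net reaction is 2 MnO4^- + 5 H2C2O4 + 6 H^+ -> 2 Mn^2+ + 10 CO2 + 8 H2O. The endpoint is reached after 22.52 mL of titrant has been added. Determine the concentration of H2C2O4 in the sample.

n(KMnO4) = 0.02133 x 0.02252 = 0.0004804 mol.
From the balanced equation, 2 mol KMnO4 reacts with 5 mol H2C2O4, so n(H2C2O4) = 0.0004804 x 5/2 = 0.001201 mol.
[H2C2O4] = 0.001201 / 0.01511 L = 0.0795 M.

0.0795 M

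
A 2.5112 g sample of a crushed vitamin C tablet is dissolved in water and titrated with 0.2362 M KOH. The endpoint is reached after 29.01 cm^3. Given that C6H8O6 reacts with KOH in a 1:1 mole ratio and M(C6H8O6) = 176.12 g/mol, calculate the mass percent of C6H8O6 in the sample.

n(KOH) = 0.2362 x 0.02901 = 0.006852 mol.
n(C6H8O6) = 0.006852 / 1 = 0.006852 mol.
mass of C6H8O6 = 0.006852 x 176.12 = 1.207 g.
% purity = 1.207 / 2.5112 x 100 = 48.1%.

48.1%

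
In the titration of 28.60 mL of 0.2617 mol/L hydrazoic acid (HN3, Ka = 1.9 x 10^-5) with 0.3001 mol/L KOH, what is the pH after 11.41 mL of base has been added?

Initial n(HN3) = 0.2617 x 0.02860 = 0.007485 mol.
n(KOH) added = 0.3001 x 0.01141 = 0.003424 mol, converting that many moles of HN3 to N3-.
Remaining n(HN3) = 0.004060 mol; n(N3-) = 0.003424 mol.
By Henderson-Hasselbalch, pH = pKa + log([A^-]/[HA]) = 4.72 + log(0.003424/0.004060) = 4.72 + (-0.07) = 4.65.

4.65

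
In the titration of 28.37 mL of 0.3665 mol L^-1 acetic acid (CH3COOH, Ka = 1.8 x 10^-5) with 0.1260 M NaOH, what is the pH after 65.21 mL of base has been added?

Initial n(CH3COOH) = 0.3665 x 0.02837 = 0.01040 mol.
n(NaOH) added = 0.1260 x 0.06521 = 0.008216 mol, converting that many moles of CH3COOH to CH3COO-.
Remaining n(CH3COOH) = 0.002181 mol; n(CH3COO-) = 0.008216 mol.
By Henderson-Hasselbalch, pH = pKa + log([A^-]/[HA]) = 4.74 + log(0.008216/0.002181) = 4.74 + (+0.58) = 5.32.

5.32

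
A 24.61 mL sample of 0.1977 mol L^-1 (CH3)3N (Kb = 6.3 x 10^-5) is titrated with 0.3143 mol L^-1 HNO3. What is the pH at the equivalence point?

n((CH3)3N) = 0.1977 x 0.02461 = 0.004865 mol; V(HNO3) at equivalence = 0.004865/0.3143 = 0.01548 L.
At equivalence the base is fully converted to (CH3)3NH+; total volume = 0.04009 L, so [(CH3)3NH+] = 0.004865/0.04009 = 0.1214 M.
Ka((CH3)3NH+) = Kw/Kb = 1.0e-14 / 6.3 x 10^-5 = 1.59e-10.
[H^+] = sqrt(Ka x [(CH3)3NH+]) = sqrt(1.59e-10 x 0.1214) = 4.39e-6 M.
pH = -log(4.39e-6) = 5.36.

5.36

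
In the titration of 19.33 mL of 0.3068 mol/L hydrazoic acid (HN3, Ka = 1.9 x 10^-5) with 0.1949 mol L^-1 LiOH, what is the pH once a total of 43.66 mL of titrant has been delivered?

n(acid) = 0.3068 x 0.01933 = 0.005930 mol; n(LiOH) added = 0.1949 x 0.04366 = 0.008509 mol.
Base is in excess by 0.008509 - 0.005930 = 0.002579 mol in a total volume of 0.06299 L.
[OH^-] = 0.002579/0.06299 = 0.04094 M, so pOH = 1.39 and pH = 14.00 - 1.39 = 12.61.

12.61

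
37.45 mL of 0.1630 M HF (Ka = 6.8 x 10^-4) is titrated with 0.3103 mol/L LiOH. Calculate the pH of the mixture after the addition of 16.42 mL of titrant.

Initial n(HF) = 0.1630 x 0.03745 = 0.006104 mol.
n(LiOH) added = 0.3103 x 0.01642 = 0.005095 mol, converting that many moles of HF to F-.
Remaining n(HF) = 0.001009 mol; n(F-) = 0.005095 mol.
By Henderson-Hasselbalch, pH = pKa + log([A^-]/[HA]) = 3.17 + log(0.005095/0.001009) = 3.17 + (+0.70) = 3.87.

3.87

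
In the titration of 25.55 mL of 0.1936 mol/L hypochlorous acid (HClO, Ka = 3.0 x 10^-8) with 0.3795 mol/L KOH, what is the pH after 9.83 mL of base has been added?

Initial n(HClO) = 0.1936 x 0.02555 = 0.004946 mol.
n(KOH) added = 0.3795 x 0.009830 = 0.003730 mol, converting that many moles of HClO to ClO-.
Remaining n(HClO) = 0.001216 mol; n(ClO-) = 0.003730 mol.
By Henderson-Hasselbalch, pH = pKa + log([A^-]/[HA]) = 7.52 + log(0.003730/0.001216) = 7.52 + (+0.49) = 8.01.

8.01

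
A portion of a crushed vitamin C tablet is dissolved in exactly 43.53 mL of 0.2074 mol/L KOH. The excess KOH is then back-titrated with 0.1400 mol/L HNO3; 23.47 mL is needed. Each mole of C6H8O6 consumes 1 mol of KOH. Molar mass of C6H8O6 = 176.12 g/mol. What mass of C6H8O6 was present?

1.01 g

Total n(KOH) added = 0.2074 x 0.04353 = 0.009028 mol.
n(HNO3) used = 0.1400 x 0.02347 = 0.003286 mol, which equals the excess n(KOH).
So n(KOH) consumed by the sample = 0.009028 - 0.003286 = 0.005742 mol.
n(C6H8O6) = 0.005742 / 1 = 0.005742 mol.
mass = 0.005742 mol x 176.12 g/mol = 1.01 g.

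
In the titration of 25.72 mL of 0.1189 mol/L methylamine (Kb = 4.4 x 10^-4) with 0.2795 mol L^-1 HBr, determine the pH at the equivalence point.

5.86

n(CH3NH2) = 0.1189 x 0.02572 = 0.003058 mol; V(HBr) at equivalence = 0.003058/0.2795 = 0.01094 L.
At equivalence the base is fully converted to CH3NH3+; total volume = 0.03666 L, so [CH3NH3+] = 0.003058/0.03666 = 0.08342 M.
Ka(CH3NH3+) = Kw/Kb = 1.0e-14 / 4.4 x 10^-4 = 2.27e-11.
[H^+] = sqrt(Ka x [CH3NH3+]) = sqrt(2.27e-11 x 0.08342) = 1.38e-6 M.
pH = -log(1.38e-6) = 5.86.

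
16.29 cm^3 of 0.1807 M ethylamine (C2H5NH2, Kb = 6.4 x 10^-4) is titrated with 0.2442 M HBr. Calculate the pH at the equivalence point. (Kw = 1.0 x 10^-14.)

n(C2H5NH2) = 0.1807 x 0.01629 = 0.002944 mol; V(HBr) at equivalence = 0.002944/0.2442 = 0.01205 L.
At equivalence the base is fully converted to C2H5NH3+; total volume = 0.02834 L, so [C2H5NH3+] = 0.002944/0.02834 = 0.1039 M.
Ka(C2H5NH3+) = Kw/Kb = 1.0e-14 / 6.4 x 10^-4 = 1.56e-11.
[H^+] = sqrt(Ka x [C2H5NH3+]) = sqrt(1.56e-11 x 0.1039) = 1.27e-6 M.
pH = -log(1.27e-6) = 5.89.

5.89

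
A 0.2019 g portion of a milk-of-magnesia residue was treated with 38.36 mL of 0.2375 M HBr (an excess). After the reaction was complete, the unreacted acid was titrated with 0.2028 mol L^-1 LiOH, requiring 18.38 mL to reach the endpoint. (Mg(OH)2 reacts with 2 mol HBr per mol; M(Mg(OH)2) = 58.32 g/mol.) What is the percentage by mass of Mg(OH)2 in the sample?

Total n(HBr) added = 0.2375 x 0.03836 = 0.009111 mol.
n(LiOH) used = 0.2028 x 0.01838 = 0.003727 mol, which equals the excess n(HBr).
So n(HBr) consumed by the sample = 0.009111 - 0.003727 = 0.005383 mol.
n(Mg(OH)2) = 0.005383 / 2 = 0.002692 mol.
mass Mg(OH)2 = 0.002692 x 58.32 = 0.1570 g, so %Mg(OH)2 = 0.1570/0.2019 x 100 = 77.7%.

77.7%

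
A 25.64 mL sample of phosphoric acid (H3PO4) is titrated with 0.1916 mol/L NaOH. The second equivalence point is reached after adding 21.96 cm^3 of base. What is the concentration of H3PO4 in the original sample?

0.0821 M

n(NaOH) = 0.1916 x 0.02196 = 0.004208 mol.
At the second equivalence point, 2 mol OH^- react per mol H3PO4, so n(H3PO4) = 0.004208 / 2 = 0.002104 mol.
[H3PO4] = 0.002104 / 0.02564 L = 0.0821 M.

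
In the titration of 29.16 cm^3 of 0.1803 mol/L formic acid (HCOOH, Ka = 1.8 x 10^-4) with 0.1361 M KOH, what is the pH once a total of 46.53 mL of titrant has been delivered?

12.15

n(acid) = 0.1803 x 0.02916 = 0.005258 mol; n(KOH) added = 0.1361 x 0.04653 = 0.006333 mol.
Base is in excess by 0.006333 - 0.005258 = 0.001075 mol in a total volume of 0.07569 L.
[OH^-] = 0.001075/0.07569 = 0.01421 M, so pOH = 1.85 and pH = 14.00 - 1.85 = 12.15.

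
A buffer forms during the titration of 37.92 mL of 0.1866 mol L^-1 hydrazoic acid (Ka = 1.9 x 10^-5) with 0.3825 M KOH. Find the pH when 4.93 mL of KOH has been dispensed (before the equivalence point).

4.28

Initial n(HN3) = 0.1866 x 0.03792 = 0.007076 mol.
n(KOH) added = 0.3825 x 0.004930 = 0.001886 mol, converting that many moles of HN3 to N3-.
Remaining n(HN3) = 0.005190 mol; n(N3-) = 0.001886 mol.
By Henderson-Hasselbalch, pH = pKa + log([A^-]/[HA]) = 4.72 + log(0.001886/0.005190) = 4.72 + (-0.44) = 4.28.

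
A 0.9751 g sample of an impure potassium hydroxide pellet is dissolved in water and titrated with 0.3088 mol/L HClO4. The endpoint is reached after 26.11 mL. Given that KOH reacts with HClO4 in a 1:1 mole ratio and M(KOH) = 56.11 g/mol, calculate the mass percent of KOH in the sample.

46.4%

n(HClO4) = 0.3088 x 0.02611 = 0.008063 mol.
n(KOH) = 0.008063 / 1 = 0.008063 mol.
mass of KOH = 0.008063 x 56.11 = 0.4524 g.
% purity = 0.4524 / 0.9751 x 100 = 46.4%.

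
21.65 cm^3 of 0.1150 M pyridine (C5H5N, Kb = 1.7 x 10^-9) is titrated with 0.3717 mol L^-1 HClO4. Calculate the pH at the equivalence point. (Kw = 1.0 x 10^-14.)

n(C5H5N) = 0.1150 x 0.02165 = 0.002490 mol; V(HClO4) at equivalence = 0.002490/0.3717 = 0.006698 L.
At equivalence the base is fully converted to C5H5NH+; total volume = 0.02835 L, so [C5H5NH+] = 0.002490/0.02835 = 0.08783 M.
Ka(C5H5NH+) = Kw/Kb = 1.0e-14 / 1.7 x 10^-9 = 5.88e-6.
[H^+] = sqrt(Ka x [C5H5NH+]) = sqrt(5.88e-6 x 0.08783) = 0.000719 M.
pH = -log(0.000719) = 3.14.

3.14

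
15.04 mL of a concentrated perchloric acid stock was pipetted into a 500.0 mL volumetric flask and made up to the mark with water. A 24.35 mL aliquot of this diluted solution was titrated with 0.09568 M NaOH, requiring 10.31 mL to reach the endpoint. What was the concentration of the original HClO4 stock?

n(NaOH) = 0.09568 x 0.01031 = 0.0009865 mol.
n(HClO4) in the aliquot = 0.0009865 mol.
[diluted HClO4] = 0.0009865 / 0.02435 = 0.04051 M.
Dilution factor = 500.0/15.04 = 33.24, so [stock] = 0.04051 x 33.24 = 1.35 M.

1.35 M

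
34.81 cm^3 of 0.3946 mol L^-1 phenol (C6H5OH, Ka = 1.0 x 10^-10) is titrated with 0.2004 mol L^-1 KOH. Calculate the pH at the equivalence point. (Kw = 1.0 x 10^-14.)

11.56

n(C6H5OH) = 0.3946 x 0.03481 = 0.01374 mol; V(KOH) at equivalence = 0.01374/0.2004 = 0.06854 L.
At equivalence all the acid is converted to C6H5O-; total volume = 0.03481 + 0.06854 = 0.1034 L, so [C6H5O-] = 0.01374/0.1034 = 0.1329 M.
Kb = Kw/Ka = 1.0e-14 / 1.0 x 10^-10 = 0.000100.
[OH^-] = sqrt(Kb x [C6H5O-]) = sqrt(0.000100 x 0.1329) = 0.00365 M.
pOH = 2.44, so pH = 14.00 - 2.44 = 11.56.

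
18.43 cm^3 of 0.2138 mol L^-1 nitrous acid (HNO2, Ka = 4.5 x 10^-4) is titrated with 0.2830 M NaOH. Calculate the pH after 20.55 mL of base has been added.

n(acid) = 0.2138 x 0.01843 = 0.003940 mol; n(NaOH) added = 0.2830 x 0.02055 = 0.005816 mol.
Base is in excess by 0.005816 - 0.003940 = 0.001875 mol in a total volume of 0.03898 L.
[OH^-] = 0.001875/0.03898 = 0.04811 M, so pOH = 1.32 and pH = 14.00 - 1.32 = 12.68.

12.68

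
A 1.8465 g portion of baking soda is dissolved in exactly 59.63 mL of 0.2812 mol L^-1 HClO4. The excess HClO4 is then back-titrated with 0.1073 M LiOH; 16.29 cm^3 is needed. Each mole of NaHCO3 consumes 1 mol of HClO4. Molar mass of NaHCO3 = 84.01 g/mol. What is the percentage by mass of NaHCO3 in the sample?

Total n(HClO4) added = 0.2812 x 0.05963 = 0.01677 mol.
n(LiOH) used = 0.1073 x 0.01629 = 0.001748 mol, which equals the excess n(HClO4).
So n(HClO4) consumed by the sample = 0.01677 - 0.001748 = 0.01502 mol.
n(NaHCO3) = 0.01502 / 1 = 0.01502 mol.
mass NaHCO3 = 0.01502 x 84.01 = 1.262 g, so %NaHCO3 = 1.262/1.8465 x 100 = 68.3%.

68.3%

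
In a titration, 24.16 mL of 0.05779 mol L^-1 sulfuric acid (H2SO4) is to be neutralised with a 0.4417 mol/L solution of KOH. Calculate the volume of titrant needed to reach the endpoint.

n(H2SO4) = 0.05779 mol/L x 0.02416 L = 0.001396 mol.
The neutralisation is 1 H2SO4 : 2 KOH, so n(KOH) = 0.001396 x 2/1 = 0.002792 mol.
V(KOH) = 0.002792 / 0.4417 = 0.006322 L = 6.32 mL.

6.32 mL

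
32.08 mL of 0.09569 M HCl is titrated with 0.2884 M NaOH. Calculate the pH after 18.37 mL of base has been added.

n(acid) = 0.09569 x 0.03208 = 0.003070 mol; n(NaOH) added = 0.2884 x 0.01837 = 0.005298 mol.
Base is in excess by 0.005298 - 0.003070 = 0.002228 mol in a total volume of 0.05045 L.
[OH^-] = 0.002228/0.05045 = 0.04417 M, so pOH = 1.35 and pH = 14.00 - 1.35 = 12.65.

12.65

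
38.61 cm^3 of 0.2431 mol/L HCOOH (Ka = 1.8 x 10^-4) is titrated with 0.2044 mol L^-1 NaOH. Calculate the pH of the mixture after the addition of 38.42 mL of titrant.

4.45

Initial n(HCOOH) = 0.2431 x 0.03861 = 0.009386 mol.
n(NaOH) added = 0.2044 x 0.03842 = 0.007853 mol, converting that many moles of HCOOH to HCOO-.
Remaining n(HCOOH) = 0.001533 mol; n(HCOO-) = 0.007853 mol.
By Henderson-Hasselbalch, pH = pKa + log([A^-]/[HA]) = 3.74 + log(0.007853/0.001533) = 3.74 + (+0.71) = 4.45.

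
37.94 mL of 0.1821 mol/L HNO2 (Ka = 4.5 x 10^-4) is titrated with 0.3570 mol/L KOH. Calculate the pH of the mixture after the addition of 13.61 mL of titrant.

Initial n(HNO2) = 0.1821 x 0.03794 = 0.006909 mol.
n(KOH) added = 0.3570 x 0.01361 = 0.004859 mol, converting that many moles of HNO2 to NO2-.
Remaining n(HNO2) = 0.002050 mol; n(NO2-) = 0.004859 mol.
By Henderson-Hasselbalch, pH = pKa + log([A^-]/[HA]) = 3.35 + log(0.004859/0.002050) = 3.35 + (+0.37) = 3.72.

3.72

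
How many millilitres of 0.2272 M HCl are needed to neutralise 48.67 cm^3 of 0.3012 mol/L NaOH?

64.5 mL

n(NaOH) = 0.3012 mol/L x 0.04867 L = 0.01466 mol.
At equivalence n(HCl) = n(NaOH) = 0.01466 mol.
V(HCl) = 0.01466 / 0.2272 = 0.06452 L = 64.5 mL.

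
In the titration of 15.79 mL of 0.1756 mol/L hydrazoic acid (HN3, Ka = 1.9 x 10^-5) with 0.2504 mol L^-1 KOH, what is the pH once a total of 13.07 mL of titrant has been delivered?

12.24

n(acid) = 0.1756 x 0.01579 = 0.002773 mol; n(KOH) added = 0.2504 x 0.01307 = 0.003273 mol.
Base is in excess by 0.003273 - 0.002773 = 0.0005000 mol in a total volume of 0.02886 L.
[OH^-] = 0.0005000/0.02886 = 0.01733 M, so pOH = 1.76 and pH = 14.00 - 1.76 = 12.24.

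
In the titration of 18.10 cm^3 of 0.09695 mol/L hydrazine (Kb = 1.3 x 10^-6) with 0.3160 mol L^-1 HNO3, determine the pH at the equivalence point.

4.62

n(N2H4) = 0.09695 x 0.01810 = 0.001755 mol; V(HNO3) at equivalence = 0.001755/0.3160 = 0.005553 L.
At equivalence the base is fully converted to N2H5+; total volume = 0.02365 L, so [N2H5+] = 0.001755/0.02365 = 0.07419 M.
Ka(N2H5+) = Kw/Kb = 1.0e-14 / 1.3 x 10^-6 = 7.69e-9.
[H^+] = sqrt(Ka x [N2H5+]) = sqrt(7.69e-9 x 0.07419) = 2.39e-5 M.
pH = -log(2.39e-5) = 4.62.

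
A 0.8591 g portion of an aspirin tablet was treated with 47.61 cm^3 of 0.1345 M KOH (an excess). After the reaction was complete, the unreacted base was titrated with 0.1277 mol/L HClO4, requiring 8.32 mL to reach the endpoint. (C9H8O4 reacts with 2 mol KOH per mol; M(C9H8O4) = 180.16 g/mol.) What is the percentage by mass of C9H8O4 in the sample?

56.0%

Total n(KOH) added = 0.1345 x 0.04761 = 0.006404 mol.
n(HClO4) used = 0.1277 x 0.008320 = 0.001062 mol, which equals the excess n(KOH).
So n(KOH) consumed by the sample = 0.006404 - 0.001062 = 0.005341 mol.
n(C9H8O4) = 0.005341 / 2 = 0.002671 mol.
mass C9H8O4 = 0.002671 x 180.16 = 0.4811 g, so %C9H8O4 = 0.4811/0.8591 x 100 = 56.0%.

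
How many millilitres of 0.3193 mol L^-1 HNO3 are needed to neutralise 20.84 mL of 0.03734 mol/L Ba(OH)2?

n(Ba(OH)2) = 0.03734 mol/L x 0.02084 L = 0.0007782 mol.
The neutralisation is 1 Ba(OH)2 : 2 HNO3, so n(HNO3) = 0.0007782 x 2/1 = 0.001556 mol.
V(HNO3) = 0.001556 / 0.3193 = 0.004874 L = 4.87 mL.

4.87 mL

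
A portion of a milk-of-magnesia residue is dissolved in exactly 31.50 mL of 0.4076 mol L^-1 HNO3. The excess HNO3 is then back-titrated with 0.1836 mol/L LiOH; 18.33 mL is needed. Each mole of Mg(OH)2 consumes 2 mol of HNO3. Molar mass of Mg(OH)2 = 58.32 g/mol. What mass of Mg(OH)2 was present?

Total n(HNO3) added = 0.4076 x 0.03150 = 0.01284 mol.
n(LiOH) used = 0.1836 x 0.01833 = 0.003365 mol, which equals the excess n(HNO3).
So n(HNO3) consumed by the sample = 0.01284 - 0.003365 = 0.009474 mol.
n(Mg(OH)2) = 0.009474 / 2 = 0.004737 mol.
mass = 0.004737 mol x 58.32 g/mol = 0.276 g.

0.276 g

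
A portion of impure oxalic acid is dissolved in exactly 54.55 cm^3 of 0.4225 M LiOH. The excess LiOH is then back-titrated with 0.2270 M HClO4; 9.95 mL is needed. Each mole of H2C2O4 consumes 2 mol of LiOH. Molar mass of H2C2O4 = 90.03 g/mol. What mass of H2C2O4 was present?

0.936 g

Total n(LiOH) added = 0.4225 x 0.05455 = 0.02305 mol.
n(HClO4) used = 0.2270 x 0.009950 = 0.002259 mol, which equals the excess n(LiOH).
So n(LiOH) consumed by the sample = 0.02305 - 0.002259 = 0.02079 mol.
n(H2C2O4) = 0.02079 / 2 = 0.01039 mol.
mass = 0.01039 mol x 90.03 g/mol = 0.936 g.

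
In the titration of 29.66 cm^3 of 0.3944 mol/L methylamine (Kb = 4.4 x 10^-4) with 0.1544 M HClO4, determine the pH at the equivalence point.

n(CH3NH2) = 0.3944 x 0.02966 = 0.01170 mol; V(HClO4) at equivalence = 0.01170/0.1544 = 0.07576 L.
At equivalence the base is fully converted to CH3NH3+; total volume = 0.1054 L, so [CH3NH3+] = 0.01170/0.1054 = 0.1110 M.
Ka(CH3NH3+) = Kw/Kb = 1.0e-14 / 4.4 x 10^-4 = 2.27e-11.
[H^+] = sqrt(Ka x [CH3NH3+]) = sqrt(2.27e-11 x 0.1110) = 1.59e-6 M.
pH = -log(1.59e-6) = 5.80.

5.80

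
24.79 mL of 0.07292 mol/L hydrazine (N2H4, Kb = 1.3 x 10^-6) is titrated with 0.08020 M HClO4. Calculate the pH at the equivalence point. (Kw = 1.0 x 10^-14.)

4.77

n(N2H4) = 0.07292 x 0.02479 = 0.001808 mol; V(HClO4) at equivalence = 0.001808/0.08020 = 0.02254 L.
At equivalence the base is fully converted to N2H5+; total volume = 0.04733 L, so [N2H5+] = 0.001808/0.04733 = 0.03819 M.
Ka(N2H5+) = Kw/Kb = 1.0e-14 / 1.3 x 10^-6 = 7.69e-9.
[H^+] = sqrt(Ka x [N2H5+]) = sqrt(7.69e-9 x 0.03819) = 1.71e-5 M.
pH = -log(1.71e-5) = 4.77.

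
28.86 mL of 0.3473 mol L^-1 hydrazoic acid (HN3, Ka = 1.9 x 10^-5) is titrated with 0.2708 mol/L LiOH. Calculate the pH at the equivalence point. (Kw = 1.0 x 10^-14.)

n(HN3) = 0.3473 x 0.02886 = 0.01002 mol; V(LiOH) at equivalence = 0.01002/0.2708 = 0.03701 L.
At equivalence all the acid is converted to N3-; total volume = 0.02886 + 0.03701 = 0.06587 L, so [N3-] = 0.01002/0.06587 = 0.1522 M.
Kb = Kw/Ka = 1.0e-14 / 1.9 x 10^-5 = 5.26e-10.
[OH^-] = sqrt(Kb x [N3-]) = sqrt(5.26e-10 x 0.1522) = 8.95e-6 M.
pOH = 5.05, so pH = 14.00 - 5.05 = 8.95.

8.95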